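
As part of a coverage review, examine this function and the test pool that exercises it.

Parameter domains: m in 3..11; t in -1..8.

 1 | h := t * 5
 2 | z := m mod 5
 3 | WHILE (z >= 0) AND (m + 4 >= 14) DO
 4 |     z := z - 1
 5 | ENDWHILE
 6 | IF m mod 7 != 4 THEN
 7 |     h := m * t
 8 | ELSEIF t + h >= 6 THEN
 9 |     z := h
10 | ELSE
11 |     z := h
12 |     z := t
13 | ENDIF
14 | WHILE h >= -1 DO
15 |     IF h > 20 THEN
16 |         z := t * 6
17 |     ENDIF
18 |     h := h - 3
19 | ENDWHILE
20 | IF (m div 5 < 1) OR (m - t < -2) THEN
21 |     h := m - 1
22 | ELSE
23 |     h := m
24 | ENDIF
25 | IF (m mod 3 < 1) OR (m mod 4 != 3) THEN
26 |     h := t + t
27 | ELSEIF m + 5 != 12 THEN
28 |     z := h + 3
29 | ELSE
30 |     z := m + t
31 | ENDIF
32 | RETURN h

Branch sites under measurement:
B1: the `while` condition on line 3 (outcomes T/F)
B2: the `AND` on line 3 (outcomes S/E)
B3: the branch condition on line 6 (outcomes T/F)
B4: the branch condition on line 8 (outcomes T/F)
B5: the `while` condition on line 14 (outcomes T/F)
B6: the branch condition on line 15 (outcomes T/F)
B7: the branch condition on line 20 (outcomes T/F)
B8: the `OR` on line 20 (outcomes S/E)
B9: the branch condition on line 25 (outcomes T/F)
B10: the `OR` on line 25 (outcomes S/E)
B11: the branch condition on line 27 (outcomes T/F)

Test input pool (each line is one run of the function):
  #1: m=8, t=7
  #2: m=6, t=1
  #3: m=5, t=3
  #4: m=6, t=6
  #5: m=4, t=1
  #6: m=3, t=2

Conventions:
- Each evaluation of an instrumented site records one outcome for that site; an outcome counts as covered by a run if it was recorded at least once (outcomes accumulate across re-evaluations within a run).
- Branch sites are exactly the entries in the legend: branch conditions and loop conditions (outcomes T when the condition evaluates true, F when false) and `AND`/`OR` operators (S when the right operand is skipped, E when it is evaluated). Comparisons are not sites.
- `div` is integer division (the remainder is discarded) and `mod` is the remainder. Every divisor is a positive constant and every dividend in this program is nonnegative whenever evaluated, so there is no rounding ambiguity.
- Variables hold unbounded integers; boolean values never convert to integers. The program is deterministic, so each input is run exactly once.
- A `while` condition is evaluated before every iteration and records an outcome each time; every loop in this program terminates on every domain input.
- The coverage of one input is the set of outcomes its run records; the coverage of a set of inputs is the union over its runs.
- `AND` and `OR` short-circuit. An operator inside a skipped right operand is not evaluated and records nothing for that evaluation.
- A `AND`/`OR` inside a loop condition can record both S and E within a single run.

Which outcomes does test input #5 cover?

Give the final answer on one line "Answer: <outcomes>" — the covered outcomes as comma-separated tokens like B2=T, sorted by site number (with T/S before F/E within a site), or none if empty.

Event log for input #5 (m=4, t=1):
  B2->E, B1->F, B3->F, B4->T, B5->T, B6->F, B5->T, B6->F, B5->T, B6->F
  B5->F, B8->S, B7->T, B10->E, B9->T
as a set, this run covers: B1=F, B2=E, B3=F, B4=T, B5=T, B5=F, B6=F, B7=T, B8=S, B9=T, B10=E

Answer: B1=F, B2=E, B3=F, B4=T, B5=T, B5=F, B6=F, B7=T, B8=S, B9=T, B10=E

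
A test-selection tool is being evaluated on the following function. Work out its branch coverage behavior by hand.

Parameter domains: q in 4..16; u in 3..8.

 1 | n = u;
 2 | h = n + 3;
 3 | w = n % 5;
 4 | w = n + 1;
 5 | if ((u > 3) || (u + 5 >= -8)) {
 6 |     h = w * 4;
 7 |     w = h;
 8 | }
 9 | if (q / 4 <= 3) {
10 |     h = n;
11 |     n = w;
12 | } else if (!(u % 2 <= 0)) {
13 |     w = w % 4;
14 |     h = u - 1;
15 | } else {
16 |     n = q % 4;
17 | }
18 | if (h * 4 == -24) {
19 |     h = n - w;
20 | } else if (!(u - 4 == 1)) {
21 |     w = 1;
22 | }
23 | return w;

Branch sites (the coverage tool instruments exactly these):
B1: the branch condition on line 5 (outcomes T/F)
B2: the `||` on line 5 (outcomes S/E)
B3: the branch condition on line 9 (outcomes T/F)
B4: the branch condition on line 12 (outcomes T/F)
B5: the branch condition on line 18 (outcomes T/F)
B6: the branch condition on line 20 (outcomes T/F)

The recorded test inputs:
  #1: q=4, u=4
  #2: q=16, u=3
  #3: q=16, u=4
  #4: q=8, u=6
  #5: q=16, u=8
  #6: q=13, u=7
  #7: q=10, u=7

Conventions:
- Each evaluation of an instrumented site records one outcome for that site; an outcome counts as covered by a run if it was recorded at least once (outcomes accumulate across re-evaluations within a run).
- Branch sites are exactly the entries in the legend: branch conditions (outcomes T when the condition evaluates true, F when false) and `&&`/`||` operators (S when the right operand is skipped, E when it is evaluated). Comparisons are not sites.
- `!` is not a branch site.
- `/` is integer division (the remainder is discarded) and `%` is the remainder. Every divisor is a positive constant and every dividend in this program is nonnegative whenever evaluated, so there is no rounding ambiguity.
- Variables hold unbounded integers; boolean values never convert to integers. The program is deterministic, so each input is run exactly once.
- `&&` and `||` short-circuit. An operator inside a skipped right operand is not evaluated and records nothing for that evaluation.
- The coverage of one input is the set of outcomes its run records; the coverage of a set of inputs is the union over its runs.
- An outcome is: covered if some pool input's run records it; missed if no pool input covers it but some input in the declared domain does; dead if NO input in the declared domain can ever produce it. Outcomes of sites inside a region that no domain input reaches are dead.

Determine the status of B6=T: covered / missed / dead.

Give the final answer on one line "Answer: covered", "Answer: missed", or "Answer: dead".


B6=T is recorded by pool input(s) 1, 2, 3, 4, 5, 6, 7 -> covered
Answer: covered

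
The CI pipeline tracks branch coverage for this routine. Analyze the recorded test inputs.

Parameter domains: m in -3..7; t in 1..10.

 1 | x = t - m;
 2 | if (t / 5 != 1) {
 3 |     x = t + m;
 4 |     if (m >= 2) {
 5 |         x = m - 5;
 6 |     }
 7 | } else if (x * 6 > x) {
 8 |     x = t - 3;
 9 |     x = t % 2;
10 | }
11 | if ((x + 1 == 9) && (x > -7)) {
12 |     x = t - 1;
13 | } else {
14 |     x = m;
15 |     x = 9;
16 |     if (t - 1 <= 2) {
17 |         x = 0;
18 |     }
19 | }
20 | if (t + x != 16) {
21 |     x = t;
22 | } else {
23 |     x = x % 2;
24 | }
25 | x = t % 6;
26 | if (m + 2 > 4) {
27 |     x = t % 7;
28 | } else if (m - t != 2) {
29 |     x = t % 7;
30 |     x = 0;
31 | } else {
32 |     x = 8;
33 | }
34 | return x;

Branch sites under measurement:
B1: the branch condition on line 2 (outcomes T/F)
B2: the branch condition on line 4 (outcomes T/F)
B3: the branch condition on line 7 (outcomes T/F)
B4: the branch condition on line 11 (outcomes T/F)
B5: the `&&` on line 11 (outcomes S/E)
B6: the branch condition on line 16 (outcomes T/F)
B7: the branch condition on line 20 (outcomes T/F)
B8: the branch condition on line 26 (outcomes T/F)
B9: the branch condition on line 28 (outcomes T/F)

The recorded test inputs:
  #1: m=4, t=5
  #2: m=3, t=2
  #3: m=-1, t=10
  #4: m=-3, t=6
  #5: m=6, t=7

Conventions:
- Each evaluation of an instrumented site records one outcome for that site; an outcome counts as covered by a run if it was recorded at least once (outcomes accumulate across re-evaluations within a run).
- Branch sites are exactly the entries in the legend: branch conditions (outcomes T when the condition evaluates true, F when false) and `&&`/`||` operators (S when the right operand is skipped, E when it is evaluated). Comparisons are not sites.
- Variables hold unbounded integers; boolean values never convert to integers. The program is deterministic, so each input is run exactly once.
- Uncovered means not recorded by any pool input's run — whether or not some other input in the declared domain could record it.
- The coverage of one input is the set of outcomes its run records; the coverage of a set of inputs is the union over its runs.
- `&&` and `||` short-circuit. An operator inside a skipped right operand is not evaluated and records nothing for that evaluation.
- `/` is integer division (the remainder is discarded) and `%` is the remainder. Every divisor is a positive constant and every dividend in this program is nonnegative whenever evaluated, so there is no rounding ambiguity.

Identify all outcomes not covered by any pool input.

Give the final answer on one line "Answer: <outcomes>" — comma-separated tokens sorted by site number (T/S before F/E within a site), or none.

input #1, m=4, t=5: events B1->F, B3->T, B5->S, B4->F, B6->F, B7->T, B8->T; outcomes B1=F, B3=T, B4=F, B5=S, B6=F, B7=T, B8=T
input #2, m=3, t=2: events B1->T, B2->T, B5->S, B4->F, B6->T, B7->T, B8->T; outcomes B1=T, B2=T, B4=F, B5=S, B6=T, B7=T, B8=T
input #3, m=-1, t=10: events B1->T, B2->F, B5->S, B4->F, B6->F, B7->T, B8->F, B9->T; outcomes B1=T, B2=F, B4=F, B5=S, B6=F, B7=T, B8=F, B9=T
input #4, m=-3, t=6: events B1->F, B3->T, B5->S, B4->F, B6->F, B7->T, B8->F, B9->T; outcomes B1=F, B3=T, B4=F, B5=S, B6=F, B7=T, B8=F, B9=T
input #5, m=6, t=7: events B1->F, B3->T, B5->S, B4->F, B6->F, B7->F, B8->T; outcomes B1=F, B3=T, B4=F, B5=S, B6=F, B7=F, B8=T
union over the pool: B1=T, B1=F, B2=T, B2=F, B3=T, B4=F, B5=S, B6=T, B6=F, B7=T, B7=F, B8=T, B8=F, B9=T
uncovered (4 of 18): B3=F, B4=T, B5=E, B9=F

Answer: B3=F, B4=T, B5=E, B9=F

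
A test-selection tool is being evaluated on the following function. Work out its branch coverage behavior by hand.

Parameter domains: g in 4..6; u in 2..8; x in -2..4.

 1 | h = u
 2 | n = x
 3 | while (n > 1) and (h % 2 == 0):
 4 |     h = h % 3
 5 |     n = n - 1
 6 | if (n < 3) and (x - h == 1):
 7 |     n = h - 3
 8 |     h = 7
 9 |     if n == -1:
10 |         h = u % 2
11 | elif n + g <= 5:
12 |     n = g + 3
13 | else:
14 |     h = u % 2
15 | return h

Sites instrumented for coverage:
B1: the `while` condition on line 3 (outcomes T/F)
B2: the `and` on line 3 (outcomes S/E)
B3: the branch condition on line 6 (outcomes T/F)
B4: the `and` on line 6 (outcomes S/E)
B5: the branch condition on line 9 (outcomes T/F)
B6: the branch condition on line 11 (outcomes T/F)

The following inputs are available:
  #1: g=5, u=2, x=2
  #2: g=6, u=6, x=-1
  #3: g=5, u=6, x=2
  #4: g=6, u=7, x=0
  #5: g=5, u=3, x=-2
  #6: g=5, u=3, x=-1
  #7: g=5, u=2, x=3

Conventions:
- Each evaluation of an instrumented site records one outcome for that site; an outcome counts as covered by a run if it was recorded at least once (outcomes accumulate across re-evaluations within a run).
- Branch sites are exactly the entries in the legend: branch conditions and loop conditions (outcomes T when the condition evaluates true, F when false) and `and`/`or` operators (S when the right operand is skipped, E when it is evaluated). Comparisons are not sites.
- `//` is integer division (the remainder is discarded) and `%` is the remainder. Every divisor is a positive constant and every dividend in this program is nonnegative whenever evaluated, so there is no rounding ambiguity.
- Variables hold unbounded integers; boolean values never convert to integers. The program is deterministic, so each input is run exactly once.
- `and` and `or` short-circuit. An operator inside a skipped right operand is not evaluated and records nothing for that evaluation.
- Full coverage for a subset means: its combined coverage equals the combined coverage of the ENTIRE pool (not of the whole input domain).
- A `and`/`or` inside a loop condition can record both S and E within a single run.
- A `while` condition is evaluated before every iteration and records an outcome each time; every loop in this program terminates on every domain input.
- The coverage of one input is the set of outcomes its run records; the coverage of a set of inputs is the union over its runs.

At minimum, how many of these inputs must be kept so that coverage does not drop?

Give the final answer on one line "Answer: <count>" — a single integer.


input #1, g=5, u=2, x=2: outcomes B1=T, B1=F, B2=S, B2=E, B3=F, B4=E, B6=F
input #2, g=6, u=6, x=-1: outcomes B1=F, B2=S, B3=F, B4=E, B6=T
input #3, g=5, u=6, x=2: outcomes B1=T, B1=F, B2=S, B2=E, B3=F, B4=E, B6=F
input #4, g=6, u=7, x=0: outcomes B1=F, B2=S, B3=F, B4=E, B6=F
input #5, g=5, u=3, x=-2: outcomes B1=F, B2=S, B3=F, B4=E, B6=T
input #6, g=5, u=3, x=-1: outcomes B1=F, B2=S, B3=F, B4=E, B6=T
input #7, g=5, u=2, x=3: outcomes B1=T, B1=F, B2=S, B2=E, B3=T, B4=E, B5=T
the full pool covers 10 outcomes: B1=T, B1=F, B2=S, B2=E, B3=T, B3=F, B4=E, B5=T, B6=T, B6=F
size 1 is not enough: best union over all size-1 subsets is 7/10
size 2 is not enough: best union over all size-2 subsets is 9/10
the canonical winner is {1, 2, 7}: size 3, full 10-outcome coverage, earliest index list among size-3 covers
Answer: 3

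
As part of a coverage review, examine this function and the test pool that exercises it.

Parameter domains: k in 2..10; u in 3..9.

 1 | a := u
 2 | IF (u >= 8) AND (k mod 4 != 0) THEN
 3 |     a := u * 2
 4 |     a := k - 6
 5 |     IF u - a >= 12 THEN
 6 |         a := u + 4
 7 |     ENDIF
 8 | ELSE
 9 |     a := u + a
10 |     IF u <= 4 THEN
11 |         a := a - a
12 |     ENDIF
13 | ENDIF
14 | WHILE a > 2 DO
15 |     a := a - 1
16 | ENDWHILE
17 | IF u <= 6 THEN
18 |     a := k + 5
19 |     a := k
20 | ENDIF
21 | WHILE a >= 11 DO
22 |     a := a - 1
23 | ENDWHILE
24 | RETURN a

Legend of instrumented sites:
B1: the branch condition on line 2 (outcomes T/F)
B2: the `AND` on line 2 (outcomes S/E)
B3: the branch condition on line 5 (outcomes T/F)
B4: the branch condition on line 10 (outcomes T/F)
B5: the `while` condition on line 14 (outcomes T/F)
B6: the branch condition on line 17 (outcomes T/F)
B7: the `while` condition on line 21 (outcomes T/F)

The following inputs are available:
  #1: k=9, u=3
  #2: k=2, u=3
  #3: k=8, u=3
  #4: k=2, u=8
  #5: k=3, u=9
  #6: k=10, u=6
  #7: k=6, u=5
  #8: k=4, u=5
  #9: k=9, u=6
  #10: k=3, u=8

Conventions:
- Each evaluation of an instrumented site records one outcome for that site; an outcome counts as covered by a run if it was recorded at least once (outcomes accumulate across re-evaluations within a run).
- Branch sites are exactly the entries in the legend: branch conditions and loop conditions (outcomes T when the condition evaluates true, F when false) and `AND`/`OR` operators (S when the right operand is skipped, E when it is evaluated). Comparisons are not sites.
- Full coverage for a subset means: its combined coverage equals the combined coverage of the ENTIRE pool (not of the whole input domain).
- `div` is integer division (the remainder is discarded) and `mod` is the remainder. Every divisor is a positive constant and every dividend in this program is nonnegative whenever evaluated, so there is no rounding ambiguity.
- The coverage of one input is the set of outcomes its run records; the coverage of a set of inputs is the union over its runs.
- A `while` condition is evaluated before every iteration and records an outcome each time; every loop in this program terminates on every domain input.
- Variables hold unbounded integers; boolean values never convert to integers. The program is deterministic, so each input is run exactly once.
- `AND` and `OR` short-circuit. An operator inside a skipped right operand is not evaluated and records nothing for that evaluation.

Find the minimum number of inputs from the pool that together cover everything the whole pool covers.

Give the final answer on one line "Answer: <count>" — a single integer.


input #1 (k=9, u=3): events B2->S, B1->F, B4->T, B5->F, B6->T, B7->F; covers B1=F, B2=S, B4=T, B5=F, B6=T, B7=F
input #2 (k=2, u=3): events B2->S, B1->F, B4->T, B5->F, B6->T, B7->F; covers B1=F, B2=S, B4=T, B5=F, B6=T, B7=F
input #3 (k=8, u=3): events B2->S, B1->F, B4->T, B5->F, B6->T, B7->F; covers B1=F, B2=S, B4=T, B5=F, B6=T, B7=F
input #4 (k=2, u=8): events B2->E, B1->T, B3->T, B5->T, B5->T, B5->T, B5->T, B5->T, B5->T, B5->T, B5->T, B5->T, B5->T, B5->F, ...; covers B1=T, B2=E, B3=T, B5=T, B5=F, B6=F, B7=F
input #5 (k=3, u=9): events B2->E, B1->T, B3->T, B5->T, B5->T, B5->T, B5->T, B5->T, B5->T, B5->T, B5->T, B5->T, B5->T, B5->T, ...; covers B1=T, B2=E, B3=T, B5=T, B5=F, B6=F, B7=F
input #6 (k=10, u=6): events B2->S, B1->F, B4->F, B5->T, B5->T, B5->T, B5->T, B5->T, B5->T, B5->T, B5->T, B5->T, B5->T, B5->F, ...; covers B1=F, B2=S, B4=F, B5=T, B5=F, B6=T, B7=F
input #7 (k=6, u=5): events B2->S, B1->F, B4->F, B5->T, B5->T, B5->T, B5->T, B5->T, B5->T, B5->T, B5->T, B5->F, B6->T, B7->F; covers B1=F, B2=S, B4=F, B5=T, B5=F, B6=T, B7=F
input #8 (k=4, u=5): events B2->S, B1->F, B4->F, B5->T, B5->T, B5->T, B5->T, B5->T, B5->T, B5->T, B5->T, B5->F, B6->T, B7->F; covers B1=F, B2=S, B4=F, B5=T, B5=F, B6=T, B7=F
input #9 (k=9, u=6): events B2->S, B1->F, B4->F, B5->T, B5->T, B5->T, B5->T, B5->T, B5->T, B5->T, B5->T, B5->T, B5->T, B5->F, ...; covers B1=F, B2=S, B4=F, B5=T, B5=F, B6=T, B7=F
input #10 (k=3, u=8): events B2->E, B1->T, B3->F, B5->F, B6->F, B7->F; covers B1=T, B2=E, B3=F, B5=F, B6=F, B7=F
together the pool reaches 13 outcomes: B1=T, B1=F, B2=S, B2=E, B3=T, B3=F, B4=T, B4=F, B5=T, B5=F, B6=T, B6=F, B7=F
size 1 is not enough: best union over all size-1 subsets is 7/13
size 2 is not enough: best union over all size-2 subsets is 11/13
size 3 is not enough: best union over all size-3 subsets is 12/13
size 4: inputs {1, 4, 6, 10} cover all 13 outcomes, and no lexicographically smaller subset of this size does
Answer: 4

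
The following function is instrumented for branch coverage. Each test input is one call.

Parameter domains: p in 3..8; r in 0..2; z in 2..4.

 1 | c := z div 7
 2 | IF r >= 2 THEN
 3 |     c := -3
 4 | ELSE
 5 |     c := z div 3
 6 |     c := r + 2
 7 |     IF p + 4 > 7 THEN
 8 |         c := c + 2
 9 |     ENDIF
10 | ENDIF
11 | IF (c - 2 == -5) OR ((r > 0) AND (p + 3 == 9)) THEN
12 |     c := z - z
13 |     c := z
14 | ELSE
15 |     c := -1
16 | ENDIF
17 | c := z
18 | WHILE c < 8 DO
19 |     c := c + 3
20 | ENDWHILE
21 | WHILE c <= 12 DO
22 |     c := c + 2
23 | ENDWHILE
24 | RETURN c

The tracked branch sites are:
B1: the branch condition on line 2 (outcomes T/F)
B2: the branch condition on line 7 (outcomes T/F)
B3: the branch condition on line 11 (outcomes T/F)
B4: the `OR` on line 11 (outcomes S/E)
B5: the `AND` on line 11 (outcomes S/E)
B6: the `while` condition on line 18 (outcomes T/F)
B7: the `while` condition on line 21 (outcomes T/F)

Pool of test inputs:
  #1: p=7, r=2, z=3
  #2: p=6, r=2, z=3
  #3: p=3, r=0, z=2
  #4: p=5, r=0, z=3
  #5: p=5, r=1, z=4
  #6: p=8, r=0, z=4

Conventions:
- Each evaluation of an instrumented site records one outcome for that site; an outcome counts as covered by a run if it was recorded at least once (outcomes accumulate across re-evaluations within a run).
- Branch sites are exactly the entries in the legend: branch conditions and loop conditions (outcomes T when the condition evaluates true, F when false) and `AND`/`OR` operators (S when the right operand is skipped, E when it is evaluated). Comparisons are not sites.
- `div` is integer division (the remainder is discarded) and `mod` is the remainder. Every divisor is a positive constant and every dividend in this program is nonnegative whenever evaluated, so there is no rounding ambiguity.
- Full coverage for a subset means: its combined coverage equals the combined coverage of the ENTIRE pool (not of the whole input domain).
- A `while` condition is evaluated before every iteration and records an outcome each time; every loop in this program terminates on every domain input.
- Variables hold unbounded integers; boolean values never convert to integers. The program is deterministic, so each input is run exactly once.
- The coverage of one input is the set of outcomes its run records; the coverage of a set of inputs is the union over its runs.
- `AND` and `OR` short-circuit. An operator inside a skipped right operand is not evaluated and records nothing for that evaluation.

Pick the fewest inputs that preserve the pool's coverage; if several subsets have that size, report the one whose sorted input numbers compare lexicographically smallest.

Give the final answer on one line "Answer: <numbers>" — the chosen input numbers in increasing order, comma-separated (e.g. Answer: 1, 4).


input #1, p=7, r=2, z=3: events B1->T, B4->S, B3->T, B6->T, B6->T, B6->F, B7->T, B7->T, B7->F; outcomes B1=T, B3=T, B4=S, B6=T, B6=F, B7=T, B7=F
input #2, p=6, r=2, z=3: events B1->T, B4->S, B3->T, B6->T, B6->T, B6->F, B7->T, B7->T, B7->F; outcomes B1=T, B3=T, B4=S, B6=T, B6=F, B7=T, B7=F
input #3, p=3, r=0, z=2: events B1->F, B2->F, B4->E, B5->S, B3->F, B6->T, B6->T, B6->F, B7->T, B7->T, B7->T, B7->F; outcomes B1=F, B2=F, B3=F, B4=E, B5=S, B6=T, B6=F, B7=T, B7=F
input #4, p=5, r=0, z=3: events B1->F, B2->T, B4->E, B5->S, B3->F, B6->T, B6->T, B6->F, B7->T, B7->T, B7->F; outcomes B1=F, B2=T, B3=F, B4=E, B5=S, B6=T, B6=F, B7=T, B7=F
input #5, p=5, r=1, z=4: events B1->F, B2->T, B4->E, B5->E, B3->F, B6->T, B6->T, B6->F, B7->T, B7->T, B7->F; outcomes B1=F, B2=T, B3=F, B4=E, B5=E, B6=T, B6=F, B7=T, B7=F
input #6, p=8, r=0, z=4: events B1->F, B2->T, B4->E, B5->S, B3->F, B6->T, B6->T, B6->F, B7->T, B7->T, B7->F; outcomes B1=F, B2=T, B3=F, B4=E, B5=S, B6=T, B6=F, B7=T, B7=F
union over all inputs: B1=T, B1=F, B2=T, B2=F, B3=T, B3=F, B4=S, B4=E, B5=S, B5=E, B6=T, B6=F, B7=T, B7=F (14 outcomes)
size 1 is not enough: best union over all size-1 subsets is 9/14
size 2 is not enough: best union over all size-2 subsets is 12/14
size 3: inputs {1, 3, 5} cover all 14 outcomes, and no lexicographically smaller subset of this size does
Answer: 1, 3, 5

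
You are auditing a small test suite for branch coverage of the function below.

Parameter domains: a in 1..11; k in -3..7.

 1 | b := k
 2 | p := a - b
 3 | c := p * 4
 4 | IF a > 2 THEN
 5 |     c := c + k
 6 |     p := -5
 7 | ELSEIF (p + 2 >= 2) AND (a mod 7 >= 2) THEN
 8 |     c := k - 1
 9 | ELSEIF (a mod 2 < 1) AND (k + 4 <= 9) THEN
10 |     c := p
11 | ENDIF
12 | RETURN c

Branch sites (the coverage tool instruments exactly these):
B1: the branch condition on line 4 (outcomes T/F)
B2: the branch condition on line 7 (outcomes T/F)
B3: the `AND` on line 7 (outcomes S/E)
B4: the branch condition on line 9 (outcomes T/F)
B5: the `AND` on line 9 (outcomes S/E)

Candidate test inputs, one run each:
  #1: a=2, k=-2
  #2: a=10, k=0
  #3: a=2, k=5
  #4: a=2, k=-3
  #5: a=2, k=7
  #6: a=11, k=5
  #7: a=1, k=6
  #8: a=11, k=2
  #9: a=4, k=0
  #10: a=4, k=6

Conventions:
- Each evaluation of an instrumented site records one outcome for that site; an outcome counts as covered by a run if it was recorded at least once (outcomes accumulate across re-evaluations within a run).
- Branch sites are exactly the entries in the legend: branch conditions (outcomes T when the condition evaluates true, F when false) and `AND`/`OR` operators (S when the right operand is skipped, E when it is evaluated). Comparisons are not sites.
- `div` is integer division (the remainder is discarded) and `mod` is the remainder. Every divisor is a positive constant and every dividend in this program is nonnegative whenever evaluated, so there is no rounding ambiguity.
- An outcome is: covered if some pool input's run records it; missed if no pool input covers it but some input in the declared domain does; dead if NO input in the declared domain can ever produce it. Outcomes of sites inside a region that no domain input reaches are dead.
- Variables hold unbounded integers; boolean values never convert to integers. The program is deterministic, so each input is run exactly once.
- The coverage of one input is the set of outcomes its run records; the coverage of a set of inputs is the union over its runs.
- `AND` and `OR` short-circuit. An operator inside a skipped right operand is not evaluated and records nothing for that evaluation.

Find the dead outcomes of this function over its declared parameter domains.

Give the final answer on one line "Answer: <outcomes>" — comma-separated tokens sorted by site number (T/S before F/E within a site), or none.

running all 121 domain inputs and tallying outcomes:
  reachable outcomes have witnesses, e.g. B1=T (e.g. a=3, k=-3), B1=F (e.g. a=1, k=-3), B2=T (e.g. a=2, k=-3), B2=F (e.g. a=1, k=-3)

Answer: none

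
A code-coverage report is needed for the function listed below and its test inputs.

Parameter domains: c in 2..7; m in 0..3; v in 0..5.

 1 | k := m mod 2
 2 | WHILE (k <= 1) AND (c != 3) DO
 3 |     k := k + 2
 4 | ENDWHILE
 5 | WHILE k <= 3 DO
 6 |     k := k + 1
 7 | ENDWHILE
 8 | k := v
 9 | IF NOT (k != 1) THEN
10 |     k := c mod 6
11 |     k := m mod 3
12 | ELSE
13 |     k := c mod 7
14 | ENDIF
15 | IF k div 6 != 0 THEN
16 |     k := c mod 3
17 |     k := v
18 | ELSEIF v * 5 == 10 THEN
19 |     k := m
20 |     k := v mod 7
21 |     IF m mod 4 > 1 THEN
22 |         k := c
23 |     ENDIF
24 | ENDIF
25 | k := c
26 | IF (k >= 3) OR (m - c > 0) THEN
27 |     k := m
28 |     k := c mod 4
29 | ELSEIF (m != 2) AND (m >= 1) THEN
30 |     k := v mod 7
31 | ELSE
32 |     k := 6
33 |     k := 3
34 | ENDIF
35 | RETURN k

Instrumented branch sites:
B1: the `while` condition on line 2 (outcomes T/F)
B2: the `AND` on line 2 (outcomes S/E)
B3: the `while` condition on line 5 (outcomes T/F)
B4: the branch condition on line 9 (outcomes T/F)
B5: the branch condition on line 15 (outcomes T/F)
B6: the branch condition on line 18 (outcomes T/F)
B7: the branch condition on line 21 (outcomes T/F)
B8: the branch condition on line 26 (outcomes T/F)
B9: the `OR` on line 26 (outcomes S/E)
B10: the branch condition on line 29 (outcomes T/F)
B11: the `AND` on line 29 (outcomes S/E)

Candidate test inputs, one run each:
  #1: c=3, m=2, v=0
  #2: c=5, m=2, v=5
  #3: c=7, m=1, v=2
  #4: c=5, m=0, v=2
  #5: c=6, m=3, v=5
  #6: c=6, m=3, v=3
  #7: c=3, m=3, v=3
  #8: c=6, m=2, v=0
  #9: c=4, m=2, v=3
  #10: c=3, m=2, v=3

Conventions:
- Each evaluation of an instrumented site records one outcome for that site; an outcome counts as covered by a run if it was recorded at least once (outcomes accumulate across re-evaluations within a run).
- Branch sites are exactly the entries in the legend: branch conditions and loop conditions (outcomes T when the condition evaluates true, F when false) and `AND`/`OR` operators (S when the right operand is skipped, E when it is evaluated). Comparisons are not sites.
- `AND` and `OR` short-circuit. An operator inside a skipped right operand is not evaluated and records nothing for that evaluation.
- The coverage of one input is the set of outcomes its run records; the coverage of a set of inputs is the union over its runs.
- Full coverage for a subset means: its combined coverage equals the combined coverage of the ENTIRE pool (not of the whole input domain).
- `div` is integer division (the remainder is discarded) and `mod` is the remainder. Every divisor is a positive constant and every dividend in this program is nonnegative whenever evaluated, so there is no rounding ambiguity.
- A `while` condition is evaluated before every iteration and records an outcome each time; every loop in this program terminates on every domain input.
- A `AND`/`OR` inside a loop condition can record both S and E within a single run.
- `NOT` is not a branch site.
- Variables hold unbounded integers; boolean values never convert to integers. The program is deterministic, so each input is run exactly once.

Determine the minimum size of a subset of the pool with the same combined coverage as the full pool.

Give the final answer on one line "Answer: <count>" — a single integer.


input #1, c=3, m=2, v=0: events B2->E, B1->F, B3->T, B3->T, B3->T, B3->T, B3->F, B4->F, B5->F, B6->F, B9->S, B8->T; outcomes B1=F, B2=E, B3=T, B3=F, B4=F, B5=F, B6=F, B8=T, B9=S
input #2, c=5, m=2, v=5: events B2->E, B1->T, B2->S, B1->F, B3->T, B3->T, B3->F, B4->F, B5->F, B6->F, B9->S, B8->T; outcomes B1=T, B1=F, B2=S, B2=E, B3=T, B3=F, B4=F, B5=F, B6=F, B8=T, B9=S
input #3, c=7, m=1, v=2: events B2->E, B1->T, B2->S, B1->F, B3->T, B3->F, B4->F, B5->F, B6->T, B7->F, B9->S, B8->T; outcomes B1=T, B1=F, B2=S, B2=E, B3=T, B3=F, B4=F, B5=F, B6=T, B7=F, B8=T, B9=S
input #4, c=5, m=0, v=2: events B2->E, B1->T, B2->S, B1->F, B3->T, B3->T, B3->F, B4->F, B5->F, B6->T, B7->F, B9->S, B8->T; outcomes B1=T, B1=F, B2=S, B2=E, B3=T, B3=F, B4=F, B5=F, B6=T, B7=F, B8=T, B9=S
input #5, c=6, m=3, v=5: events B2->E, B1->T, B2->S, B1->F, B3->T, B3->F, B4->F, B5->T, B9->S, B8->T; outcomes B1=T, B1=F, B2=S, B2=E, B3=T, B3=F, B4=F, B5=T, B8=T, B9=S
input #6, c=6, m=3, v=3: events B2->E, B1->T, B2->S, B1->F, B3->T, B3->F, B4->F, B5->T, B9->S, B8->T; outcomes B1=T, B1=F, B2=S, B2=E, B3=T, B3=F, B4=F, B5=T, B8=T, B9=S
input #7, c=3, m=3, v=3: events B2->E, B1->F, B3->T, B3->T, B3->T, B3->F, B4->F, B5->F, B6->F, B9->S, B8->T; outcomes B1=F, B2=E, B3=T, B3=F, B4=F, B5=F, B6=F, B8=T, B9=S
input #8, c=6, m=2, v=0: events B2->E, B1->T, B2->S, B1->F, B3->T, B3->T, B3->F, B4->F, B5->T, B9->S, B8->T; outcomes B1=T, B1=F, B2=S, B2=E, B3=T, B3=F, B4=F, B5=T, B8=T, B9=S
input #9, c=4, m=2, v=3: events B2->E, B1->T, B2->S, B1->F, B3->T, B3->T, B3->F, B4->F, B5->F, B6->F, B9->S, B8->T; outcomes B1=T, B1=F, B2=S, B2=E, B3=T, B3=F, B4=F, B5=F, B6=F, B8=T, B9=S
input #10, c=3, m=2, v=3: events B2->E, B1->F, B3->T, B3->T, B3->T, B3->T, B3->F, B4->F, B5->F, B6->F, B9->S, B8->T; outcomes B1=F, B2=E, B3=T, B3=F, B4=F, B5=F, B6=F, B8=T, B9=S
pool-wide coverage (14 outcomes): B1=T, B1=F, B2=S, B2=E, B3=T, B3=F, B4=F, B5=T, B5=F, B6=T, B6=F, B7=F, B8=T, B9=S
no size-1 subset reaches all 14 outcomes (best union: 12/14)
no size-2 subset reaches all 14 outcomes (best union: 13/14)
inputs {1, 3, 5} (size 3) cover everything; no size-3 subset with a lexicographically smaller index list covers all 14
Answer: 3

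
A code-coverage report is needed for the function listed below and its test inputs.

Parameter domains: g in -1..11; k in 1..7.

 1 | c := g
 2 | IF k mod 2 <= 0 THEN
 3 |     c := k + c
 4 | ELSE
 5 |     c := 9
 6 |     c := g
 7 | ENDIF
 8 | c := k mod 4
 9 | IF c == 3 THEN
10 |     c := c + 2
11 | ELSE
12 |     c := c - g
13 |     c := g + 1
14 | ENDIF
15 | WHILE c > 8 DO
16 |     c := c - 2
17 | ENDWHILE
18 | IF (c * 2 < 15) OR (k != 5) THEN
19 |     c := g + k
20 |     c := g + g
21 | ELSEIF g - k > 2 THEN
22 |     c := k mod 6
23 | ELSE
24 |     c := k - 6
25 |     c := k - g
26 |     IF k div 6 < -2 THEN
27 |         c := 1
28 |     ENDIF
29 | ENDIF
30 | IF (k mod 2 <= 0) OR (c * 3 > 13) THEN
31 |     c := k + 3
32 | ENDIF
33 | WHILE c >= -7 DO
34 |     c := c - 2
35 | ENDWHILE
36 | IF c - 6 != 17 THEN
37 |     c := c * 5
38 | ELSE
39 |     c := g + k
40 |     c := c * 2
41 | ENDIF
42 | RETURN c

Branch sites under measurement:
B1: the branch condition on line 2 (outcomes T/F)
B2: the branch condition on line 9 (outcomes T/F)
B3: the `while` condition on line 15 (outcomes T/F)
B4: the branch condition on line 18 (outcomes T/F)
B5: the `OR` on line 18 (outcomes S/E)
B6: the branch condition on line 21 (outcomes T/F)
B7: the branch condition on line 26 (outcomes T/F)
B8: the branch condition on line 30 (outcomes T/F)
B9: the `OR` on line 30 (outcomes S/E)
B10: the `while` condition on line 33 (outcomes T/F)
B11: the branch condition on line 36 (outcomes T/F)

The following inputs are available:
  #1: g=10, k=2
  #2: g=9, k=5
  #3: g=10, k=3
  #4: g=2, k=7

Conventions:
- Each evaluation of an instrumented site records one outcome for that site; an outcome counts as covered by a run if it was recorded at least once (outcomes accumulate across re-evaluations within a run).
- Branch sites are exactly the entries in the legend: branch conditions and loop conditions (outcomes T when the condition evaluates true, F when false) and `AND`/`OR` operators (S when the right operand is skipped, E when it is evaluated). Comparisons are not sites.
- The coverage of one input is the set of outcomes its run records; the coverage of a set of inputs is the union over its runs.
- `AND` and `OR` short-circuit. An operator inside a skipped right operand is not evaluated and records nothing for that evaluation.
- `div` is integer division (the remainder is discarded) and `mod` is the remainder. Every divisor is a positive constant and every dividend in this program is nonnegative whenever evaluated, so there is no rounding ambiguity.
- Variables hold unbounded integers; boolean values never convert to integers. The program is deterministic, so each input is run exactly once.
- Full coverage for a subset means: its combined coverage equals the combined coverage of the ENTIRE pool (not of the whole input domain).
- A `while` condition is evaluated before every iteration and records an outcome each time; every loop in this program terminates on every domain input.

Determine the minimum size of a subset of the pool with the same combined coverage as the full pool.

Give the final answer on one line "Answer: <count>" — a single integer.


input #1, g=10, k=2: outcomes B1=T, B2=F, B3=T, B3=F, B4=T, B5=S, B8=T, B9=S, B10=T, B10=F, B11=T
input #2, g=9, k=5: outcomes B1=F, B2=F, B3=T, B3=F, B4=F, B5=E, B6=T, B8=T, B9=E, B10=T, B10=F, B11=T
input #3, g=10, k=3: outcomes B1=F, B2=T, B3=F, B4=T, B5=S, B8=T, B9=E, B10=T, B10=F, B11=T
input #4, g=2, k=7: outcomes B1=F, B2=T, B3=F, B4=T, B5=S, B8=F, B9=E, B10=T, B10=F, B11=T
union over all inputs: B1=T, B1=F, B2=T, B2=F, B3=T, B3=F, B4=T, B4=F, B5=S, B5=E, B6=T, B8=T, B8=F, B9=S, B9=E, B10=T, B10=F, B11=T (18 outcomes)
every size-1 subset falls short of the 18 outcomes (best: 12/18)
every size-2 subset falls short of the 18 outcomes (best: 16/18)
inputs {1, 2, 4} (size 3) cover everything; no size-3 subset with a lexicographically smaller index list covers all 18
Answer: 3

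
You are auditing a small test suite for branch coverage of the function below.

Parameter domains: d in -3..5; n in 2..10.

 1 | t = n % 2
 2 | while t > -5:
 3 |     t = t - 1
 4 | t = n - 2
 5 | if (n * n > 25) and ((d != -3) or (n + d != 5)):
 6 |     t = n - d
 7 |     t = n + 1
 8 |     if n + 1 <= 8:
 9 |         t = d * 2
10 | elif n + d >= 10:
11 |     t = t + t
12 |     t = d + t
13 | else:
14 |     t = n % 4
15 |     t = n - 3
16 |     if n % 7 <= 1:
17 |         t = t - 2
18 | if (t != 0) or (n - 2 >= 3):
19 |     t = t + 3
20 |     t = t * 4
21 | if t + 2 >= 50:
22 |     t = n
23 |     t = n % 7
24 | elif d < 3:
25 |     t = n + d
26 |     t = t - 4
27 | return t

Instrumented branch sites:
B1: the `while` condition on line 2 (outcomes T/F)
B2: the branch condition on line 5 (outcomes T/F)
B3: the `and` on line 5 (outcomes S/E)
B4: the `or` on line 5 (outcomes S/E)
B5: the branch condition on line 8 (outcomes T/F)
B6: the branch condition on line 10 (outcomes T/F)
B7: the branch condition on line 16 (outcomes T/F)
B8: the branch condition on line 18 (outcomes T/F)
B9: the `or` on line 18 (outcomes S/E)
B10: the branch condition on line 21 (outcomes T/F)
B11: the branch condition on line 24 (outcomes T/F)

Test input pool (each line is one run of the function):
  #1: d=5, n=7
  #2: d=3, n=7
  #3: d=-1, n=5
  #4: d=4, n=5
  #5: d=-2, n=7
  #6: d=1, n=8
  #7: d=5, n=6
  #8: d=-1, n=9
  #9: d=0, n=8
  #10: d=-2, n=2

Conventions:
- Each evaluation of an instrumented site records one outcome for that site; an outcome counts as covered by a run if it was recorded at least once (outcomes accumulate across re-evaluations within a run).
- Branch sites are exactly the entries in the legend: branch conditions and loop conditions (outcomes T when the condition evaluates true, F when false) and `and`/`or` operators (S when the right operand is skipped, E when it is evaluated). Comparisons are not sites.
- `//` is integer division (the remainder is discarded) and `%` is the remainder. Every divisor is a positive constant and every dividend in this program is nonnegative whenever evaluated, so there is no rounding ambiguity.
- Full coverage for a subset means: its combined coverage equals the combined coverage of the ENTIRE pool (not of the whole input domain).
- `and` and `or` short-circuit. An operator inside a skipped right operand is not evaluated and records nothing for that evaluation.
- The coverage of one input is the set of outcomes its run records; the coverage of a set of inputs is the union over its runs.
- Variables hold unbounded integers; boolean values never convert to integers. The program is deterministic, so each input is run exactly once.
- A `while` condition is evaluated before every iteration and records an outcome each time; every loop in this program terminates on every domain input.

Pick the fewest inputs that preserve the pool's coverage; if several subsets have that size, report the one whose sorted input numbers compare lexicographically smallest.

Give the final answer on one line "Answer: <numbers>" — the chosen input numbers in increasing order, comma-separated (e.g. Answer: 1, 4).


test 1 (d=5, n=7) fires B1->T, B1->T, B1->T, B1->T, B1->T, B1->T, B1->F, B3->E, B4->S, B2->T, B5->T, B9->S, B8->T, B10->T; hits B1=T, B1=F, B2=T, B3=E, B4=S, B5=T, B8=T, B9=S, B10=T
test 2 (d=3, n=7) fires B1->T, B1->T, B1->T, B1->T, B1->T, B1->T, B1->F, B3->E, B4->S, B2->T, B5->T, B9->S, B8->T, B10->F, ...; hits B1=T, B1=F, B2=T, B3=E, B4=S, B5=T, B8=T, B9=S, B10=F, B11=F
test 3 (d=-1, n=5) fires B1->T, B1->T, B1->T, B1->T, B1->T, B1->T, B1->F, B3->S, B2->F, B6->F, B7->F, B9->S, B8->T, B10->F, ...; hits B1=T, B1=F, B2=F, B3=S, B6=F, B7=F, B8=T, B9=S, B10=F, B11=T
test 4 (d=4, n=5) fires B1->T, B1->T, B1->T, B1->T, B1->T, B1->T, B1->F, B3->S, B2->F, B6->F, B7->F, B9->S, B8->T, B10->F, ...; hits B1=T, B1=F, B2=F, B3=S, B6=F, B7=F, B8=T, B9=S, B10=F, B11=F
test 5 (d=-2, n=7) fires B1->T, B1->T, B1->T, B1->T, B1->T, B1->T, B1->F, B3->E, B4->S, B2->T, B5->T, B9->S, B8->T, B10->F, ...; hits B1=T, B1=F, B2=T, B3=E, B4=S, B5=T, B8=T, B9=S, B10=F, B11=T
test 6 (d=1, n=8) fires B1->T, B1->T, B1->T, B1->T, B1->T, B1->F, B3->E, B4->S, B2->T, B5->F, B9->S, B8->T, B10->T; hits B1=T, B1=F, B2=T, B3=E, B4=S, B5=F, B8=T, B9=S, B10=T
test 7 (d=5, n=6) fires B1->T, B1->T, B1->T, B1->T, B1->T, B1->F, B3->E, B4->S, B2->T, B5->T, B9->S, B8->T, B10->T; hits B1=T, B1=F, B2=T, B3=E, B4=S, B5=T, B8=T, B9=S, B10=T
test 8 (d=-1, n=9) fires B1->T, B1->T, B1->T, B1->T, B1->T, B1->T, B1->F, B3->E, B4->S, B2->T, B5->F, B9->S, B8->T, B10->T; hits B1=T, B1=F, B2=T, B3=E, B4=S, B5=F, B8=T, B9=S, B10=T
test 9 (d=0, n=8) fires B1->T, B1->T, B1->T, B1->T, B1->T, B1->F, B3->E, B4->S, B2->T, B5->F, B9->S, B8->T, B10->T; hits B1=T, B1=F, B2=T, B3=E, B4=S, B5=F, B8=T, B9=S, B10=T
test 10 (d=-2, n=2) fires B1->T, B1->T, B1->T, B1->T, B1->T, B1->F, B3->S, B2->F, B6->F, B7->F, B9->S, B8->T, B10->F, B11->T; hits B1=T, B1=F, B2=F, B3=S, B6=F, B7=F, B8=T, B9=S, B10=F, B11=T
the full pool covers 17 outcomes: B1=T, B1=F, B2=T, B2=F, B3=S, B3=E, B4=S, B5=T, B5=F, B6=F, B7=F, B8=T, B9=S, B10=T, B10=F, B11=T, B11=F
no size-1 subset reaches all 17 outcomes (best union: 10/17)
no size-2 subset reaches all 17 outcomes (best union: 15/17)
inputs {2, 3, 6} (size 3) cover everything; no size-3 subset with a lexicographically smaller index list covers all 17
Answer: 2, 3, 6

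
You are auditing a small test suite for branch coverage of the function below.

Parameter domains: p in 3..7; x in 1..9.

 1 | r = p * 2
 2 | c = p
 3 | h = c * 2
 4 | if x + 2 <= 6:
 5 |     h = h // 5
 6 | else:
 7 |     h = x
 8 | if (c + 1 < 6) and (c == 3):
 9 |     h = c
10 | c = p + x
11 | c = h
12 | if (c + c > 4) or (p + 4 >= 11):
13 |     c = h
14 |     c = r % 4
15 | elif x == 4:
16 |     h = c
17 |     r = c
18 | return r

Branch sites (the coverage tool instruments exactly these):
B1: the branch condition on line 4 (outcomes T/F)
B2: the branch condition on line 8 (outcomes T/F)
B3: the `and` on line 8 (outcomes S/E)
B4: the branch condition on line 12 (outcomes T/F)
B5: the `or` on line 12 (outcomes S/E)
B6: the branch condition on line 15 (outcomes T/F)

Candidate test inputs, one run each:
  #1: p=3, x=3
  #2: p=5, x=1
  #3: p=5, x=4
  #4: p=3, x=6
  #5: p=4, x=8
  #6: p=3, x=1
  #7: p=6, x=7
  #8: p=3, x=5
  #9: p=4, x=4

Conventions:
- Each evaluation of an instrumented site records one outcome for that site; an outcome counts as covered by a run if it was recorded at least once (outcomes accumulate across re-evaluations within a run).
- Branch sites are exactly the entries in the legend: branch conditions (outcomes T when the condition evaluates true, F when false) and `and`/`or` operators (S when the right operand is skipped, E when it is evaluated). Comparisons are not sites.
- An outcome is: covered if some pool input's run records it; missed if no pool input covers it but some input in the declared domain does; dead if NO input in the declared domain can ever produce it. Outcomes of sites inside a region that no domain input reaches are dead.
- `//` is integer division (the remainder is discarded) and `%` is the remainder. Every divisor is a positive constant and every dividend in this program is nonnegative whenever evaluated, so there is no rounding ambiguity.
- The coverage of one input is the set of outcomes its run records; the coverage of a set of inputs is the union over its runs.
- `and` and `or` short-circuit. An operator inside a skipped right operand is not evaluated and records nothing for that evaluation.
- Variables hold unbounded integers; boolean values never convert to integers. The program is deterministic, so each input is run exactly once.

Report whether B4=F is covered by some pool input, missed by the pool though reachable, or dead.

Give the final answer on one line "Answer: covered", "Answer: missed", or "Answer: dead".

B4=F is recorded by pool input(s) 2, 3, 9 -> covered

Answer: covered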